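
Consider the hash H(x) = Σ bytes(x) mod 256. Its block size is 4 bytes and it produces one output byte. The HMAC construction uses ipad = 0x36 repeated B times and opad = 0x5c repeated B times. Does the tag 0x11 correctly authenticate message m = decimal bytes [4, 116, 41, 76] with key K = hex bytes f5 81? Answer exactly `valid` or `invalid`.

Key hex bytes f5 81 is 2 bytes ≤ B = 4; zero-pad to 4 bytes: K' = f5 81 00 00.
K' ⊕ ipad = c3 b7 36 36; K' ⊕ opad = a9 dd 5c 5c.
Inner hash: sum = 195+183+54+54+4+116+41+76 = 723; mod 256 = 211 → d3.
Outer hash (recomputed tag): sum = 169+221+92+92+211 = 785; mod 256 = 17 → 11.
Recomputed tag = 11; claimed = 11 → match.

valid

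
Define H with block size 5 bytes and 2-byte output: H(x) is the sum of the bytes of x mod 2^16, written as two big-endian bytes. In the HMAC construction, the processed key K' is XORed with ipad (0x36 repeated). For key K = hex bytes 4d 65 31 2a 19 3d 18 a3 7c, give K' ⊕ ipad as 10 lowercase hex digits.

34ac363636

Key hex bytes 4d 65 31 2a 19 3d 18 a3 7c is 9 bytes > B = 5, so hash it first: H(key) = 02 9a, then zero-pad to 5 bytes: K' = 02 9a 00 00 00.
XOR each byte with 0x36: 02⊕36=34, 9a⊕36=ac, 00⊕36=36, 00⊕36=36, 00⊕36=36.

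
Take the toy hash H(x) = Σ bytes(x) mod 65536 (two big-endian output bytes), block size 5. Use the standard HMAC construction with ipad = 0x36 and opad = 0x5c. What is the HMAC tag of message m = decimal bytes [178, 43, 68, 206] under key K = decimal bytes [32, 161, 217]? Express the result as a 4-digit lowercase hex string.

03b0

Key decimal bytes [32, 161, 217] = 20 a1 d9 is 3 bytes ≤ B = 5; zero-pad to 5 bytes: K' = 20 a1 d9 00 00.
K' ⊕ ipad = 16 97 ef 36 36.  K' ⊕ opad = 7c fd 85 5c 5c.
Inner input = (K'⊕ipad) ∥ m = 16 97 ef 36 36 ∥ b2 2b 44 ce.
Inner hash: sum = 22+151+239+54+54+178+43+68+206 = 1015 → 03 f7.
Outer input = (K'⊕opad) ∥ inner = 7c fd 85 5c 5c ∥ 03 f7.
Outer hash (tag): sum = 124+253+133+92+92+3+247 = 944 → 03 b0.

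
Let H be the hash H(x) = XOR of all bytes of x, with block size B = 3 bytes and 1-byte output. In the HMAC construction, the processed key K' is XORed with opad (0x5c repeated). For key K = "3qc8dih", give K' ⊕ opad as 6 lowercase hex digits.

205c5c

Key "3qc8dih" = 33 71 63 38 64 69 68 is 7 bytes > B = 3, so hash it first: H(key) = 7c, then zero-pad to 3 bytes: K' = 7c 00 00.
XOR each byte with 0x5c: 7c⊕5c=20, 00⊕5c=5c, 00⊕5c=5c.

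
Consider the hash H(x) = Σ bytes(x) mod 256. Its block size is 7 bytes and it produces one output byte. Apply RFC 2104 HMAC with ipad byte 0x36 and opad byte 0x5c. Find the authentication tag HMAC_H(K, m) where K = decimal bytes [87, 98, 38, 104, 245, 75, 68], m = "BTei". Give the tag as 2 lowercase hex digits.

Key decimal bytes [87, 98, 38, 104, 245, 75, 68] = 57 62 26 68 f5 4b 44 is exactly B = 7 bytes: K' = 57 62 26 68 f5 4b 44.
K' ⊕ ipad = 61 54 10 5e c3 7d 72.  K' ⊕ opad = 0b 3e 7a 34 a9 17 18.
Inner input = (K'⊕ipad) ∥ m = 61 54 10 5e c3 7d 72 ∥ 42 54 65 69.
Inner hash: sum = 97+84+16+94+195+125+114+66+84+101+105 = 1081; mod 256 = 57 → 39.
Outer input = (K'⊕opad) ∥ inner = 0b 3e 7a 34 a9 17 18 ∥ 39.
Outer hash (tag): sum = 11+62+122+52+169+23+24+57 = 520; mod 256 = 8 → 08.

08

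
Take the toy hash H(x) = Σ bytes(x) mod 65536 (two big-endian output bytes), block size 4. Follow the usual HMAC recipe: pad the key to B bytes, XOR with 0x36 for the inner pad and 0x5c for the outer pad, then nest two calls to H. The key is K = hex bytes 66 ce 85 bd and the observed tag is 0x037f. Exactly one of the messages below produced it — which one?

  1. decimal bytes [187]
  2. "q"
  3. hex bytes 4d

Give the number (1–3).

Key hex bytes 66 ce 85 bd is exactly B = 4 bytes: K' = 66 ce 85 bd.
K' ⊕ ipad = 50 f8 b3 8b; K' ⊕ opad = 3a 92 d9 e1.
m1: inner = H(50 f8 b3 8b bb) = 03 41; tag = H(3a 92 d9 e1 03 41) = 02ca
m2: inner = H(50 f8 b3 8b 71) = 02 f7; tag = H(3a 92 d9 e1 02 f7) = 037f ← matches
m3: inner = H(50 f8 b3 8b 4d) = 02 d3; tag = H(3a 92 d9 e1 02 d3) = 035b

2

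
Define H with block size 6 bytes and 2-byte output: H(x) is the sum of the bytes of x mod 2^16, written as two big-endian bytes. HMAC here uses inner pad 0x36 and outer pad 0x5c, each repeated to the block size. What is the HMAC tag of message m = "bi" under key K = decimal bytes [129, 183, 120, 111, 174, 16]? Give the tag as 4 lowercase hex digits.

Key decimal bytes [129, 183, 120, 111, 174, 16] = 81 b7 78 6f ae 10 is exactly B = 6 bytes: K' = 81 b7 78 6f ae 10.
K' ⊕ ipad = b7 81 4e 59 98 26.  K' ⊕ opad = dd eb 24 33 f2 4c.
Inner input = (K'⊕ipad) ∥ m = b7 81 4e 59 98 26 ∥ 62 69.
Inner hash: sum = 183+129+78+89+152+38+98+105 = 872 → 03 68.
Outer input = (K'⊕opad) ∥ inner = dd eb 24 33 f2 4c ∥ 03 68.
Outer hash (tag): sum = 221+235+36+51+242+76+3+104 = 968 → 03 c8.

03c8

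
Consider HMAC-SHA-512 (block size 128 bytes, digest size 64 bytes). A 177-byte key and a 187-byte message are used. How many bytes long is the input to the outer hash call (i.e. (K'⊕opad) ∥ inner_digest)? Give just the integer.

Key is 177 > 128 bytes, so it is hashed to 64 bytes then zero-padded to 128: |K'| = 128.
Outer input = (K'⊕opad) ∥ H(inner) → 128 + 64 = 192 bytes.

192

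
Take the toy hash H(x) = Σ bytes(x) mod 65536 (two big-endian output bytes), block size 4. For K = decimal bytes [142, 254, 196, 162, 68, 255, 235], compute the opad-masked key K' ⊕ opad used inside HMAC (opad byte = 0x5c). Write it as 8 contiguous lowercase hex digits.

597c5c5c

Key decimal bytes [142, 254, 196, 162, 68, 255, 235] = 8e fe c4 a2 44 ff eb is 7 bytes > B = 4, so hash it first: H(key) = 05 20, then zero-pad to 4 bytes: K' = 05 20 00 00.
XOR each byte with 0x5c: 05⊕5c=59, 20⊕5c=7c, 00⊕5c=5c, 00⊕5c=5c.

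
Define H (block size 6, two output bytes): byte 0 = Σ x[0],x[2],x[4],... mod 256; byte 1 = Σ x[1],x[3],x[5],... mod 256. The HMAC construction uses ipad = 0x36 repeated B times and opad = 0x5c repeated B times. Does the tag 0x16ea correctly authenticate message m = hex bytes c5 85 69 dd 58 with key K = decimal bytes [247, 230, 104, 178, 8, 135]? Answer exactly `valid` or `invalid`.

Key decimal bytes [247, 230, 104, 178, 8, 135] = f7 e6 68 b2 08 87 is exactly B = 6 bytes: K' = f7 e6 68 b2 08 87.
K' ⊕ ipad = c1 d0 5e 84 3e b1; K' ⊕ opad = ab ba 34 ee 54 db.
Inner hash: even-index sum = 739 mod 256 = 227; odd-index sum = 871 mod 256 = 103 → e3 67.
Outer hash (recomputed tag): even-index sum = 534 mod 256 = 22; odd-index sum = 746 mod 256 = 234 → 16 ea.
Recomputed tag = 16ea; claimed = 16ea → match.

valid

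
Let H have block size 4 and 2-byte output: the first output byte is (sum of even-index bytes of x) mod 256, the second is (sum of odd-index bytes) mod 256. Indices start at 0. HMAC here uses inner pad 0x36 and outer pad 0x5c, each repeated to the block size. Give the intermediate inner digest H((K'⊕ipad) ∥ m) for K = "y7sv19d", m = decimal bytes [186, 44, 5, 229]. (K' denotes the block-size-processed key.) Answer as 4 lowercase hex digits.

ac17

Key "y7sv19d" = 79 37 73 76 31 39 64 is 7 bytes > B = 4, so hash it first: H(key) = 81 e6, then zero-pad to 4 bytes: K' = 81 e6 00 00.
K' ⊕ ipad = b7 d0 36 36.
Inner input = b7 d0 36 36 ∥ ba 2c 05 e5.
Inner hash: even-index sum = 428 mod 256 = 172; odd-index sum = 535 mod 256 = 23 → ac 17.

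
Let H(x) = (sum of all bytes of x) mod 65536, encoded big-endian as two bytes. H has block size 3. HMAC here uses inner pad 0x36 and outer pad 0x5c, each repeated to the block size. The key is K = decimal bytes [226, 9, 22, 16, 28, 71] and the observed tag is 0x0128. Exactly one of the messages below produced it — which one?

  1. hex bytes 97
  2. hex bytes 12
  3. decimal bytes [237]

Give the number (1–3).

1

Key decimal bytes [226, 9, 22, 16, 28, 71] = e2 09 16 10 1c 47 is 6 bytes > B = 3, so hash it first: H(key) = 01 74, then zero-pad to 3 bytes: K' = 01 74 00.
K' ⊕ ipad = 37 42 36; K' ⊕ opad = 5d 28 5c.
m1: inner = H(37 42 36 97) = 01 46; tag = H(5d 28 5c 01 46) = 0128 ← matches
m2: inner = H(37 42 36 12) = 00 c1; tag = H(5d 28 5c 00 c1) = 01a2
m3: inner = H(37 42 36 ed) = 01 9c; tag = H(5d 28 5c 01 9c) = 017e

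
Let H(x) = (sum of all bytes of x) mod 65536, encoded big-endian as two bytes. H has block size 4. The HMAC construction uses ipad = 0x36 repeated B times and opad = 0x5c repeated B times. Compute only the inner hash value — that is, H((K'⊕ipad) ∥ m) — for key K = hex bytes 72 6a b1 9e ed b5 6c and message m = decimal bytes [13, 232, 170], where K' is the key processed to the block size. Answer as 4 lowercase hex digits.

024c

Key hex bytes 72 6a b1 9e ed b5 6c is 7 bytes > B = 4, so hash it first: H(key) = 04 39, then zero-pad to 4 bytes: K' = 04 39 00 00.
K' ⊕ ipad = 32 0f 36 36.
Inner input = 32 0f 36 36 ∥ 0d e8 aa.
Inner hash: sum = 50+15+54+54+13+232+170 = 588 → 02 4c.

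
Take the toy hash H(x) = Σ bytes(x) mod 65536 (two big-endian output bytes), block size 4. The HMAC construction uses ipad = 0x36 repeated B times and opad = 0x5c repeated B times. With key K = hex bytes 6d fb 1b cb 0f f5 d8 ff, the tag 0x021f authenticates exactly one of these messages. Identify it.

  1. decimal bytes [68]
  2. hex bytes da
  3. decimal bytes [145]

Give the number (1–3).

Key hex bytes 6d fb 1b cb 0f f5 d8 ff is 8 bytes > B = 4, so hash it first: H(key) = 05 29, then zero-pad to 4 bytes: K' = 05 29 00 00.
K' ⊕ ipad = 33 1f 36 36; K' ⊕ opad = 59 75 5c 5c.
m1: inner = H(33 1f 36 36 44) = 01 02; tag = H(59 75 5c 5c 01 02) = 0189
m2: inner = H(33 1f 36 36 da) = 01 98; tag = H(59 75 5c 5c 01 98) = 021f ← matches
m3: inner = H(33 1f 36 36 91) = 01 4f; tag = H(59 75 5c 5c 01 4f) = 01d6

2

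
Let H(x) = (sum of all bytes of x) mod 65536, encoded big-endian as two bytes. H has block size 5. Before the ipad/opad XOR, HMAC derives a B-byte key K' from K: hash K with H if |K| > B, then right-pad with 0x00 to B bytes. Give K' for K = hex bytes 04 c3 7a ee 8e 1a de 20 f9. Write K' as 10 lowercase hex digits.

04ce000000

|K| = 9 > B = 5, so first hash the key.
H(K): sum = 4+195+122+238+142+26+222+32+249 = 1230 → 04 ce.
Zero-pad H(K) = 04 ce to 5 bytes: K' = 04 ce 00 00 00.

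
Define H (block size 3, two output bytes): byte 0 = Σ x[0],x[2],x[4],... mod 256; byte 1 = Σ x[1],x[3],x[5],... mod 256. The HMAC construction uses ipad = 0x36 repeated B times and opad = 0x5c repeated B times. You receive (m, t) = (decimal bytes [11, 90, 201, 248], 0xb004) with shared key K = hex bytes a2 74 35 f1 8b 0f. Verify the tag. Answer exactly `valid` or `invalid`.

valid

Key hex bytes a2 74 35 f1 8b 0f is 6 bytes > B = 3, so hash it first: H(key) = 62 74, then zero-pad to 3 bytes: K' = 62 74 00.
K' ⊕ ipad = 54 42 36; K' ⊕ opad = 3e 28 5c.
Inner hash: even-index sum = 476 mod 256 = 220; odd-index sum = 278 mod 256 = 22 → dc 16.
Outer hash (recomputed tag): even-index sum = 176 mod 256 = 176; odd-index sum = 260 mod 256 = 4 → b0 04.
Recomputed tag = b004; claimed = b004 → match.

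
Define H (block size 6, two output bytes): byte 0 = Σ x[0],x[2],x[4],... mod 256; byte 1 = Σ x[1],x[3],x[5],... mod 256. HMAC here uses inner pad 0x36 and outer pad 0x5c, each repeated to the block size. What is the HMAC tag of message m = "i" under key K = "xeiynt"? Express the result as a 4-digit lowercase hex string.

f96a

Key "xeiynt" = 78 65 69 79 6e 74 is exactly B = 6 bytes: K' = 78 65 69 79 6e 74.
K' ⊕ ipad = 4e 53 5f 4f 58 42.  K' ⊕ opad = 24 39 35 25 32 28.
Inner input = (K'⊕ipad) ∥ m = 4e 53 5f 4f 58 42 ∥ 69.
Inner hash: even-index sum = 366 mod 256 = 110; odd-index sum = 228 mod 256 = 228 → 6e e4.
Outer input = (K'⊕opad) ∥ inner = 24 39 35 25 32 28 ∥ 6e e4.
Outer hash (tag): even-index sum = 249 mod 256 = 249; odd-index sum = 362 mod 256 = 106 → f9 6a.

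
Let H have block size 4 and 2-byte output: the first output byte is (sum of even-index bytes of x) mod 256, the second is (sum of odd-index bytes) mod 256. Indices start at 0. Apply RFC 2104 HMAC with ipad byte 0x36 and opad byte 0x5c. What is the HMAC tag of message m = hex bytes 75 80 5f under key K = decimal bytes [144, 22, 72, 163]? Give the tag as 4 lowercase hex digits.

d87e

Key decimal bytes [144, 22, 72, 163] = 90 16 48 a3 is exactly B = 4 bytes: K' = 90 16 48 a3.
K' ⊕ ipad = a6 20 7e 95.  K' ⊕ opad = cc 4a 14 ff.
Inner input = (K'⊕ipad) ∥ m = a6 20 7e 95 ∥ 75 80 5f.
Inner hash: even-index sum = 504 mod 256 = 248; odd-index sum = 309 mod 256 = 53 → f8 35.
Outer input = (K'⊕opad) ∥ inner = cc 4a 14 ff ∥ f8 35.
Outer hash (tag): even-index sum = 472 mod 256 = 216; odd-index sum = 382 mod 256 = 126 → d8 7e.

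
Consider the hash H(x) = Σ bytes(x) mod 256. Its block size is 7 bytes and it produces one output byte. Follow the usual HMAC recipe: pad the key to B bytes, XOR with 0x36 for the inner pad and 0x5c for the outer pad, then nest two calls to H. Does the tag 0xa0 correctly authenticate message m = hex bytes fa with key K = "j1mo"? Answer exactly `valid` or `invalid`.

invalid

Key "j1mo" = 6a 31 6d 6f is 4 bytes ≤ B = 7; zero-pad to 7 bytes: K' = 6a 31 6d 6f 00 00 00.
K' ⊕ ipad = 5c 07 5b 59 36 36 36; K' ⊕ opad = 36 6d 31 33 5c 5c 5c.
Inner hash: sum = 92+7+91+89+54+54+54+250 = 691; mod 256 = 179 → b3.
Outer hash (recomputed tag): sum = 54+109+49+51+92+92+92+179 = 718; mod 256 = 206 → ce.
Recomputed tag = ce; claimed = a0 → mismatch.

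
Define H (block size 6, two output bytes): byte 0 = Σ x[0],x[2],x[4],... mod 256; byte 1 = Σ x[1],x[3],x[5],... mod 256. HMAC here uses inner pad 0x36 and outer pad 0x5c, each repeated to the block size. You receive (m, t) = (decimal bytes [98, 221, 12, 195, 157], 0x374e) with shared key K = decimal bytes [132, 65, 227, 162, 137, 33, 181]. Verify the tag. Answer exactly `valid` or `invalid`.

invalid

Key decimal bytes [132, 65, 227, 162, 137, 33, 181] = 84 41 e3 a2 89 21 b5 is 7 bytes > B = 6, so hash it first: H(key) = a5 04, then zero-pad to 6 bytes: K' = a5 04 00 00 00 00.
K' ⊕ ipad = 93 32 36 36 36 36; K' ⊕ opad = f9 58 5c 5c 5c 5c.
Inner hash: even-index sum = 522 mod 256 = 10; odd-index sum = 574 mod 256 = 62 → 0a 3e.
Outer hash (recomputed tag): even-index sum = 443 mod 256 = 187; odd-index sum = 334 mod 256 = 78 → bb 4e.
Recomputed tag = bb4e; claimed = 374e → mismatch.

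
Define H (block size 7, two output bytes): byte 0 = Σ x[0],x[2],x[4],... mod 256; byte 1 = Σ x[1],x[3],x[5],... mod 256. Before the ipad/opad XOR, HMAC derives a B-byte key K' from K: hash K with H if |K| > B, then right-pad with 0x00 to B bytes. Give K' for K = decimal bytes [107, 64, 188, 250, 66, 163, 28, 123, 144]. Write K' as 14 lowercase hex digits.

15580000000000

|K| = 9 > B = 7, so first hash the key.
H(K): even-index sum = 533 mod 256 = 21; odd-index sum = 600 mod 256 = 88 → 15 58.
Zero-pad H(K) = 15 58 to 7 bytes: K' = 15 58 00 00 00 00 00.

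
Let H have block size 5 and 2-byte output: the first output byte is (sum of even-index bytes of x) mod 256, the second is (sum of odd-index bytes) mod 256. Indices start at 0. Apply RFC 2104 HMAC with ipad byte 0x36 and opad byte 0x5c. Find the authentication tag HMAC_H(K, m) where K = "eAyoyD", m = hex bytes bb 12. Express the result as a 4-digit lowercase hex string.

Key "eAyoyD" = 65 41 79 6f 79 44 is 6 bytes > B = 5, so hash it first: H(key) = 57 f4, then zero-pad to 5 bytes: K' = 57 f4 00 00 00.
K' ⊕ ipad = 61 c2 36 36 36.  K' ⊕ opad = 0b a8 5c 5c 5c.
Inner input = (K'⊕ipad) ∥ m = 61 c2 36 36 36 ∥ bb 12.
Inner hash: even-index sum = 223 mod 256 = 223; odd-index sum = 435 mod 256 = 179 → df b3.
Outer input = (K'⊕opad) ∥ inner = 0b a8 5c 5c 5c ∥ df b3.
Outer hash (tag): even-index sum = 374 mod 256 = 118; odd-index sum = 483 mod 256 = 227 → 76 e3.

76e3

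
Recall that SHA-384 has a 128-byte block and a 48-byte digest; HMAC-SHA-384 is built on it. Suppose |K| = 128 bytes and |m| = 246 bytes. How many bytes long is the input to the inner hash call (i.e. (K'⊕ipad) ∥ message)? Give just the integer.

374

Key is 128 ≤ 128 bytes, zero-padded: |K'| = 128.
Inner input = (K'⊕ipad) ∥ m → 128 + 246 = 374 bytes.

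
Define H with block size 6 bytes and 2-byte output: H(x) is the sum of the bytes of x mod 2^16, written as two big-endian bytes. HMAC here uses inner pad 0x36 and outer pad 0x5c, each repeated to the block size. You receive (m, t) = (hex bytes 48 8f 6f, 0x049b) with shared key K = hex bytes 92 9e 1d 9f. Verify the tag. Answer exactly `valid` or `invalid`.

Key hex bytes 92 9e 1d 9f is 4 bytes ≤ B = 6; zero-pad to 6 bytes: K' = 92 9e 1d 9f 00 00.
K' ⊕ ipad = a4 a8 2b a9 36 36; K' ⊕ opad = ce c2 41 c3 5c 5c.
Inner hash: sum = 164+168+43+169+54+54+72+143+111 = 978 → 03 d2.
Outer hash (recomputed tag): sum = 206+194+65+195+92+92+3+210 = 1057 → 04 21.
Recomputed tag = 0421; claimed = 049b → mismatch.

invalid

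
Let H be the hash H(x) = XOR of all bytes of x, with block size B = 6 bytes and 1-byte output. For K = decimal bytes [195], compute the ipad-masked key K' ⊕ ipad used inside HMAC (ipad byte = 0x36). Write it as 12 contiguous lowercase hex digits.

f53636363636

Key decimal bytes [195] = c3 is 1 byte ≤ B = 6; zero-pad to 6 bytes: K' = c3 00 00 00 00 00.
XOR each byte with 0x36: c3⊕36=f5, 00⊕36=36, 00⊕36=36, 00⊕36=36, 00⊕36=36, 00⊕36=36.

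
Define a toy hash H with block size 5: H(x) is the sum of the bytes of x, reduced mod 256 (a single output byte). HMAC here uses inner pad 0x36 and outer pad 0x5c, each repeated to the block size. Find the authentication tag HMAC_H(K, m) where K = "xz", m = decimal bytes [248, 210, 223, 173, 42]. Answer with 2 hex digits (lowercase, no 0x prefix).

1a

Key "xz" = 78 7a is 2 bytes ≤ B = 5; zero-pad to 5 bytes: K' = 78 7a 00 00 00.
K' ⊕ ipad = 4e 4c 36 36 36.  K' ⊕ opad = 24 26 5c 5c 5c.
Inner input = (K'⊕ipad) ∥ m = 4e 4c 36 36 36 ∥ f8 d2 df ad 2a.
Inner hash: sum = 78+76+54+54+54+248+210+223+173+42 = 1212; mod 256 = 188 → bc.
Outer input = (K'⊕opad) ∥ inner = 24 26 5c 5c 5c ∥ bc.
Outer hash (tag): sum = 36+38+92+92+92+188 = 538; mod 256 = 26 → 1a.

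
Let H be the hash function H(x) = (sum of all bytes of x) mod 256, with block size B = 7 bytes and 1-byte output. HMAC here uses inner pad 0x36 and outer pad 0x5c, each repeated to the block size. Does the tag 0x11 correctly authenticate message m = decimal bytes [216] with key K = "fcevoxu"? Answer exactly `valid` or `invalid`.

Key "fcevoxu" = 66 63 65 76 6f 78 75 is exactly B = 7 bytes: K' = 66 63 65 76 6f 78 75.
K' ⊕ ipad = 50 55 53 40 59 4e 43; K' ⊕ opad = 3a 3f 39 2a 33 24 29.
Inner hash: sum = 80+85+83+64+89+78+67+216 = 762; mod 256 = 250 → fa.
Outer hash (recomputed tag): sum = 58+63+57+42+51+36+41+250 = 598; mod 256 = 86 → 56.
Recomputed tag = 56; claimed = 11 → mismatch.

invalid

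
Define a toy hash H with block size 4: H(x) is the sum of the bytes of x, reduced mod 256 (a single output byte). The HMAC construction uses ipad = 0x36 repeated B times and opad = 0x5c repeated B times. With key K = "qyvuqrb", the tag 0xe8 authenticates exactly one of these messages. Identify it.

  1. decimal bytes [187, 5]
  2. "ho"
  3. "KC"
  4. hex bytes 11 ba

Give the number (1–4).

1

Key "qyvuqrb" = 71 79 76 75 71 72 62 is 7 bytes > B = 4, so hash it first: H(key) = 1a, then zero-pad to 4 bytes: K' = 1a 00 00 00.
K' ⊕ ipad = 2c 36 36 36; K' ⊕ opad = 46 5c 5c 5c.
m1: inner = H(2c 36 36 36 bb 05) = 8e; tag = H(46 5c 5c 5c 8e) = e8 ← matches
m2: inner = H(2c 36 36 36 68 6f) = a5; tag = H(46 5c 5c 5c a5) = ff
m3: inner = H(2c 36 36 36 4b 43) = 5c; tag = H(46 5c 5c 5c 5c) = b6
m4: inner = H(2c 36 36 36 11 ba) = 99; tag = H(46 5c 5c 5c 99) = f3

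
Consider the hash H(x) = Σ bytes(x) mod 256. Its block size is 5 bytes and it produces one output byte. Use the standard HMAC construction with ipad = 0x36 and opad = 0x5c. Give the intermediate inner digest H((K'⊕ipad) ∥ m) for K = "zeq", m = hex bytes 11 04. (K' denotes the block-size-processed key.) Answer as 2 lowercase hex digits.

67

Key "zeq" = 7a 65 71 is 3 bytes ≤ B = 5; zero-pad to 5 bytes: K' = 7a 65 71 00 00.
K' ⊕ ipad = 4c 53 47 36 36.
Inner input = 4c 53 47 36 36 ∥ 11 04.
Inner hash: sum = 76+83+71+54+54+17+4 = 359; mod 256 = 103 → 67.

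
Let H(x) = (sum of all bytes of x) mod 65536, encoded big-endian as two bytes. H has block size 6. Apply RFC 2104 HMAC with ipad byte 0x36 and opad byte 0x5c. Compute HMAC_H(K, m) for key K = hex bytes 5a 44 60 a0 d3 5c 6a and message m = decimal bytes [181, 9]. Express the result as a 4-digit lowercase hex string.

Key hex bytes 5a 44 60 a0 d3 5c 6a is 7 bytes > B = 6, so hash it first: H(key) = 03 37, then zero-pad to 6 bytes: K' = 03 37 00 00 00 00.
K' ⊕ ipad = 35 01 36 36 36 36.  K' ⊕ opad = 5f 6b 5c 5c 5c 5c.
Inner input = (K'⊕ipad) ∥ m = 35 01 36 36 36 36 ∥ b5 09.
Inner hash: sum = 53+1+54+54+54+54+181+9 = 460 → 01 cc.
Outer input = (K'⊕opad) ∥ inner = 5f 6b 5c 5c 5c 5c ∥ 01 cc.
Outer hash (tag): sum = 95+107+92+92+92+92+1+204 = 775 → 03 07.

0307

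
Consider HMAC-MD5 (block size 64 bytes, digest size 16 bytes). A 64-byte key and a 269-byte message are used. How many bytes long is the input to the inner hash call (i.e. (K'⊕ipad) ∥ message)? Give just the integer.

Key is 64 ≤ 64 bytes, zero-padded: |K'| = 64.
Inner input = (K'⊕ipad) ∥ m → 64 + 269 = 333 bytes.

333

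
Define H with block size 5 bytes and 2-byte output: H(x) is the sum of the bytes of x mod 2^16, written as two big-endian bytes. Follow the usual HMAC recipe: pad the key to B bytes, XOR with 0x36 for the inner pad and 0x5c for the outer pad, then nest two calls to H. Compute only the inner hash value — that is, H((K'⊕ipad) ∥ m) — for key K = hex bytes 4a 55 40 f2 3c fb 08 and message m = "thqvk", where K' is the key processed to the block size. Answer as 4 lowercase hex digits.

032b

Key hex bytes 4a 55 40 f2 3c fb 08 is 7 bytes > B = 5, so hash it first: H(key) = 03 10, then zero-pad to 5 bytes: K' = 03 10 00 00 00.
K' ⊕ ipad = 35 26 36 36 36.
Inner input = 35 26 36 36 36 ∥ 74 68 71 76 6b.
Inner hash: sum = 53+38+54+54+54+116+104+113+118+107 = 811 → 03 2b.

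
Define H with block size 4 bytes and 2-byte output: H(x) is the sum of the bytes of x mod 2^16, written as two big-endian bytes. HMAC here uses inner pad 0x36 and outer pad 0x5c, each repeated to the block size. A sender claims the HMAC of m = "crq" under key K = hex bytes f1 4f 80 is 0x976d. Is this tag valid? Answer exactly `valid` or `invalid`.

Key hex bytes f1 4f 80 is 3 bytes ≤ B = 4; zero-pad to 4 bytes: K' = f1 4f 80 00.
K' ⊕ ipad = c7 79 b6 36; K' ⊕ opad = ad 13 dc 5c.
Inner hash: sum = 199+121+182+54+99+114+113 = 882 → 03 72.
Outer hash (recomputed tag): sum = 173+19+220+92+3+114 = 621 → 02 6d.
Recomputed tag = 026d; claimed = 976d → mismatch.

invalid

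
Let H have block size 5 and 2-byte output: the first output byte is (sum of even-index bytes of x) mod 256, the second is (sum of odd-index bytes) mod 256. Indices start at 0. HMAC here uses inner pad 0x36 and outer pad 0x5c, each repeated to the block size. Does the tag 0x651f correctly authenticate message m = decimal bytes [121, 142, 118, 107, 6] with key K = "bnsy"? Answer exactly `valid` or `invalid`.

Key "bnsy" = 62 6e 73 79 is 4 bytes ≤ B = 5; zero-pad to 5 bytes: K' = 62 6e 73 79 00.
K' ⊕ ipad = 54 58 45 4f 36; K' ⊕ opad = 3e 32 2f 25 5c.
Inner hash: even-index sum = 456 mod 256 = 200; odd-index sum = 412 mod 256 = 156 → c8 9c.
Outer hash (recomputed tag): even-index sum = 357 mod 256 = 101; odd-index sum = 287 mod 256 = 31 → 65 1f.
Recomputed tag = 651f; claimed = 651f → match.

valid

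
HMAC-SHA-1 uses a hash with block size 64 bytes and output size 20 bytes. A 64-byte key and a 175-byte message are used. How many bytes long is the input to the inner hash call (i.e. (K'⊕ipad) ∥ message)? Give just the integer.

Key is 64 ≤ 64 bytes, zero-padded: |K'| = 64.
Inner input = (K'⊕ipad) ∥ m → 64 + 175 = 239 bytes.

239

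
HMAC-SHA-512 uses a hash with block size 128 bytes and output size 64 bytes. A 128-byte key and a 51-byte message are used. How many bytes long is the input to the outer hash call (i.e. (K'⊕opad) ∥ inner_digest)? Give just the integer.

192

Key is 128 ≤ 128 bytes, zero-padded: |K'| = 128.
Outer input = (K'⊕opad) ∥ H(inner) → 128 + 64 = 192 bytes.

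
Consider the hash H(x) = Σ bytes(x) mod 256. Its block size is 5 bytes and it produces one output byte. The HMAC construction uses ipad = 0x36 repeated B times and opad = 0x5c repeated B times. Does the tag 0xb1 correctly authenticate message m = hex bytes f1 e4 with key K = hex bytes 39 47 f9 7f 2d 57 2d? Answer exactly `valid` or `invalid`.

Key hex bytes 39 47 f9 7f 2d 57 2d is 7 bytes > B = 5, so hash it first: H(key) = a9, then zero-pad to 5 bytes: K' = a9 00 00 00 00.
K' ⊕ ipad = 9f 36 36 36 36; K' ⊕ opad = f5 5c 5c 5c 5c.
Inner hash: sum = 159+54+54+54+54+241+228 = 844; mod 256 = 76 → 4c.
Outer hash (recomputed tag): sum = 245+92+92+92+92+76 = 689; mod 256 = 177 → b1.
Recomputed tag = b1; claimed = b1 → match.

valid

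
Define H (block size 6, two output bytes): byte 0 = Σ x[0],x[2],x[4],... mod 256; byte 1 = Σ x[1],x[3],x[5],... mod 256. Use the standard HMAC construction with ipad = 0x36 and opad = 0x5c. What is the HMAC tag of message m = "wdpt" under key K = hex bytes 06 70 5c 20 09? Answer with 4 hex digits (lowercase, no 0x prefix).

6f6e

Key hex bytes 06 70 5c 20 09 is 5 bytes ≤ B = 6; zero-pad to 6 bytes: K' = 06 70 5c 20 09 00.
K' ⊕ ipad = 30 46 6a 16 3f 36.  K' ⊕ opad = 5a 2c 00 7c 55 5c.
Inner input = (K'⊕ipad) ∥ m = 30 46 6a 16 3f 36 ∥ 77 64 70 74.
Inner hash: even-index sum = 448 mod 256 = 192; odd-index sum = 362 mod 256 = 106 → c0 6a.
Outer input = (K'⊕opad) ∥ inner = 5a 2c 00 7c 55 5c ∥ c0 6a.
Outer hash (tag): even-index sum = 367 mod 256 = 111; odd-index sum = 366 mod 256 = 110 → 6f 6e.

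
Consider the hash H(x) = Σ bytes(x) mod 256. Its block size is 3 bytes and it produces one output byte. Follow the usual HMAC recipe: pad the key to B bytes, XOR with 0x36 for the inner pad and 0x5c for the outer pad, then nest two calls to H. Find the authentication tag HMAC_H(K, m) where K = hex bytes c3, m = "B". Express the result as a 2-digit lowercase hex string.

Key hex bytes c3 is 1 byte ≤ B = 3; zero-pad to 3 bytes: K' = c3 00 00.
K' ⊕ ipad = f5 36 36.  K' ⊕ opad = 9f 5c 5c.
Inner input = (K'⊕ipad) ∥ m = f5 36 36 ∥ 42.
Inner hash: sum = 245+54+54+66 = 419; mod 256 = 163 → a3.
Outer input = (K'⊕opad) ∥ inner = 9f 5c 5c ∥ a3.
Outer hash (tag): sum = 159+92+92+163 = 506; mod 256 = 250 → fa.

fa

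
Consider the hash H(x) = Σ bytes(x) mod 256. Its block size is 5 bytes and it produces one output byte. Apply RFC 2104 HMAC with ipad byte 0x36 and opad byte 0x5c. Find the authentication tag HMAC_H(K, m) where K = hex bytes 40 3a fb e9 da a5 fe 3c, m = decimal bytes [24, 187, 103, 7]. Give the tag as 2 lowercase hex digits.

f5

Key hex bytes 40 3a fb e9 da a5 fe 3c is 8 bytes > B = 5, so hash it first: H(key) = 17, then zero-pad to 5 bytes: K' = 17 00 00 00 00.
K' ⊕ ipad = 21 36 36 36 36.  K' ⊕ opad = 4b 5c 5c 5c 5c.
Inner input = (K'⊕ipad) ∥ m = 21 36 36 36 36 ∥ 18 bb 67 07.
Inner hash: sum = 33+54+54+54+54+24+187+103+7 = 570; mod 256 = 58 → 3a.
Outer input = (K'⊕opad) ∥ inner = 4b 5c 5c 5c 5c ∥ 3a.
Outer hash (tag): sum = 75+92+92+92+92+58 = 501; mod 256 = 245 → f5.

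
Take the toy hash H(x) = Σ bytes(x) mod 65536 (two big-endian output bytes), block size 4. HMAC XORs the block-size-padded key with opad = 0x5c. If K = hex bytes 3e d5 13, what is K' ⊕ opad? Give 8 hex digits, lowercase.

Key hex bytes 3e d5 13 is 3 bytes ≤ B = 4; zero-pad to 4 bytes: K' = 3e d5 13 00.
XOR each byte with 0x5c: 3e⊕5c=62, d5⊕5c=89, 13⊕5c=4f, 00⊕5c=5c.

62894f5c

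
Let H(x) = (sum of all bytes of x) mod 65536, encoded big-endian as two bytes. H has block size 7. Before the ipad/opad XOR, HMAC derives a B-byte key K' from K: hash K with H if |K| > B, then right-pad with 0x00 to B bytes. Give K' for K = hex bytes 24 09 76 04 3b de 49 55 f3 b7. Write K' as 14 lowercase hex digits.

|K| = 10 > B = 7, so first hash the key.
H(K): sum = 36+9+118+4+59+222+73+85+243+183 = 1032 → 04 08.
Zero-pad H(K) = 04 08 to 7 bytes: K' = 04 08 00 00 00 00 00.

04080000000000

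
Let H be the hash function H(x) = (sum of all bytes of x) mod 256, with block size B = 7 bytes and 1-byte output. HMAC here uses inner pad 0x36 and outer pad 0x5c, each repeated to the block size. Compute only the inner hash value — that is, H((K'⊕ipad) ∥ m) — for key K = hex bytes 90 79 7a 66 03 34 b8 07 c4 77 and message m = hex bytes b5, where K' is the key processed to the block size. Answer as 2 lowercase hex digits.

25

Key hex bytes 90 79 7a 66 03 34 b8 07 c4 77 is 10 bytes > B = 7, so hash it first: H(key) = 1a, then zero-pad to 7 bytes: K' = 1a 00 00 00 00 00 00.
K' ⊕ ipad = 2c 36 36 36 36 36 36.
Inner input = 2c 36 36 36 36 36 36 ∥ b5.
Inner hash: sum = 44+54+54+54+54+54+54+181 = 549; mod 256 = 37 → 25.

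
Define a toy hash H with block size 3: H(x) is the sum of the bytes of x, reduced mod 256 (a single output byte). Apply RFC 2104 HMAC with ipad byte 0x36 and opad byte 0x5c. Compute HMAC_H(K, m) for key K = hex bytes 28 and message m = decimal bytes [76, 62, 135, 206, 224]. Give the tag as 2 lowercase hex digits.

Key hex bytes 28 is 1 byte ≤ B = 3; zero-pad to 3 bytes: K' = 28 00 00.
K' ⊕ ipad = 1e 36 36.  K' ⊕ opad = 74 5c 5c.
Inner input = (K'⊕ipad) ∥ m = 1e 36 36 ∥ 4c 3e 87 ce e0.
Inner hash: sum = 30+54+54+76+62+135+206+224 = 841; mod 256 = 73 → 49.
Outer input = (K'⊕opad) ∥ inner = 74 5c 5c ∥ 49.
Outer hash (tag): sum = 116+92+92+73 = 373; mod 256 = 117 → 75.

75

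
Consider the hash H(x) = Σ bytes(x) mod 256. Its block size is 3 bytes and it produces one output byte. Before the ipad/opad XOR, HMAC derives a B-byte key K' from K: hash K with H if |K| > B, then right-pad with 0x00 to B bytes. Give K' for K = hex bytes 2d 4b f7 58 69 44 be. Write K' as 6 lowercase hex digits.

320000

|K| = 7 > B = 3, so first hash the key.
H(K): sum = 45+75+247+88+105+68+190 = 818; mod 256 = 50 → 32.
Zero-pad H(K) = 32 to 3 bytes: K' = 32 00 00.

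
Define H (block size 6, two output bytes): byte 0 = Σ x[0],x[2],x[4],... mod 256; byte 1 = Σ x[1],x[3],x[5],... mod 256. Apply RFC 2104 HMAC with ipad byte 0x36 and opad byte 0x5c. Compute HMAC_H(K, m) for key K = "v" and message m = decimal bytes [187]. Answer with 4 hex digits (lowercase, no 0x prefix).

49b6

Key "v" = 76 is 1 byte ≤ B = 6; zero-pad to 6 bytes: K' = 76 00 00 00 00 00.
K' ⊕ ipad = 40 36 36 36 36 36.  K' ⊕ opad = 2a 5c 5c 5c 5c 5c.
Inner input = (K'⊕ipad) ∥ m = 40 36 36 36 36 36 ∥ bb.
Inner hash: even-index sum = 359 mod 256 = 103; odd-index sum = 162 mod 256 = 162 → 67 a2.
Outer input = (K'⊕opad) ∥ inner = 2a 5c 5c 5c 5c 5c ∥ 67 a2.
Outer hash (tag): even-index sum = 329 mod 256 = 73; odd-index sum = 438 mod 256 = 182 → 49 b6.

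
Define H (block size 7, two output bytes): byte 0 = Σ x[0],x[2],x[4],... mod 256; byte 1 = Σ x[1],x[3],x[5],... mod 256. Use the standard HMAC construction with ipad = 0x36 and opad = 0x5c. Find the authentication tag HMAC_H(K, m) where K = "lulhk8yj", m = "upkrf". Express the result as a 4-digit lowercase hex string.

Key "lulhk8yj" = 6c 75 6c 68 6b 38 79 6a is 8 bytes > B = 7, so hash it first: H(key) = bc 7f, then zero-pad to 7 bytes: K' = bc 7f 00 00 00 00 00.
K' ⊕ ipad = 8a 49 36 36 36 36 36.  K' ⊕ opad = e0 23 5c 5c 5c 5c 5c.
Inner input = (K'⊕ipad) ∥ m = 8a 49 36 36 36 36 36 ∥ 75 70 6b 72 66.
Inner hash: even-index sum = 526 mod 256 = 14; odd-index sum = 507 mod 256 = 251 → 0e fb.
Outer input = (K'⊕opad) ∥ inner = e0 23 5c 5c 5c 5c 5c ∥ 0e fb.
Outer hash (tag): even-index sum = 751 mod 256 = 239; odd-index sum = 233 mod 256 = 233 → ef e9.

efe9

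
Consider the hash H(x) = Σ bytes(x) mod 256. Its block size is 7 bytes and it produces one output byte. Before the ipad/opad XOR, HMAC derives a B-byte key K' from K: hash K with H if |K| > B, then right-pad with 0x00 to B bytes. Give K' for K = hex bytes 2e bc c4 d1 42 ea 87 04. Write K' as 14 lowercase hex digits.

|K| = 8 > B = 7, so first hash the key.
H(K): sum = 46+188+196+209+66+234+135+4 = 1078; mod 256 = 54 → 36.
Zero-pad H(K) = 36 to 7 bytes: K' = 36 00 00 00 00 00 00.

36000000000000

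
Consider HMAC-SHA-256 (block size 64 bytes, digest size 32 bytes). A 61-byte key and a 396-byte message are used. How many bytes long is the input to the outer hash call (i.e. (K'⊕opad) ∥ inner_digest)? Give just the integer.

Key is 61 ≤ 64 bytes, zero-padded: |K'| = 64.
Outer input = (K'⊕opad) ∥ H(inner) → 64 + 32 = 96 bytes.

96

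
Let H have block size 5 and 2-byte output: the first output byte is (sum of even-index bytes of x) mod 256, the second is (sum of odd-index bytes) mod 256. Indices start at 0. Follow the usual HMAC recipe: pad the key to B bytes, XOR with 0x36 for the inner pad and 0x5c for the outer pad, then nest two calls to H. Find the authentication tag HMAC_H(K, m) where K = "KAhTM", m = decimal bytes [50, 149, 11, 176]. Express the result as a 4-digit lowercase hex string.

72c0

Key "KAhTM" = 4b 41 68 54 4d is exactly B = 5 bytes: K' = 4b 41 68 54 4d.
K' ⊕ ipad = 7d 77 5e 62 7b.  K' ⊕ opad = 17 1d 34 08 11.
Inner input = (K'⊕ipad) ∥ m = 7d 77 5e 62 7b ∥ 32 95 0b b0.
Inner hash: even-index sum = 667 mod 256 = 155; odd-index sum = 278 mod 256 = 22 → 9b 16.
Outer input = (K'⊕opad) ∥ inner = 17 1d 34 08 11 ∥ 9b 16.
Outer hash (tag): even-index sum = 114 mod 256 = 114; odd-index sum = 192 mod 256 = 192 → 72 c0.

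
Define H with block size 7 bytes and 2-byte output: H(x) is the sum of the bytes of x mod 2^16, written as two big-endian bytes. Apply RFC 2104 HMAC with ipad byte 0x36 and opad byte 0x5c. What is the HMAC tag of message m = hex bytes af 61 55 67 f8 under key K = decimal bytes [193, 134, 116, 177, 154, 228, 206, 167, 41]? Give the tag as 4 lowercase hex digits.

03c0

Key decimal bytes [193, 134, 116, 177, 154, 228, 206, 167, 41] = c1 86 74 b1 9a e4 ce a7 29 is 9 bytes > B = 7, so hash it first: H(key) = 05 88, then zero-pad to 7 bytes: K' = 05 88 00 00 00 00 00.
K' ⊕ ipad = 33 be 36 36 36 36 36.  K' ⊕ opad = 59 d4 5c 5c 5c 5c 5c.
Inner input = (K'⊕ipad) ∥ m = 33 be 36 36 36 36 36 ∥ af 61 55 67 f8.
Inner hash: sum = 51+190+54+54+54+54+54+175+97+85+103+248 = 1219 → 04 c3.
Outer input = (K'⊕opad) ∥ inner = 59 d4 5c 5c 5c 5c 5c ∥ 04 c3.
Outer hash (tag): sum = 89+212+92+92+92+92+92+4+195 = 960 → 03 c0.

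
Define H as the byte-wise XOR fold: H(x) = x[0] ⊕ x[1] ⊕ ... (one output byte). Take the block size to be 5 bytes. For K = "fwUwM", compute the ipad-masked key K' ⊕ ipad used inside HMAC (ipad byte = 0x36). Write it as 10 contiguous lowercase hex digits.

Key "fwUwM" = 66 77 55 77 4d is exactly B = 5 bytes: K' = 66 77 55 77 4d.
XOR each byte with 0x36: 66⊕36=50, 77⊕36=41, 55⊕36=63, 77⊕36=41, 4d⊕36=7b.

504163417b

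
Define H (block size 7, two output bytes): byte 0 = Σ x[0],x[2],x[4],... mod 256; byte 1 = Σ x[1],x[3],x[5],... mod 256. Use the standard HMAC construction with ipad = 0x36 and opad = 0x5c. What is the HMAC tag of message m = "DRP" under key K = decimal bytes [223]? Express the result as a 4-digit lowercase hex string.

cdf1

Key decimal bytes [223] = df is 1 byte ≤ B = 7; zero-pad to 7 bytes: K' = df 00 00 00 00 00 00.
K' ⊕ ipad = e9 36 36 36 36 36 36.  K' ⊕ opad = 83 5c 5c 5c 5c 5c 5c.
Inner input = (K'⊕ipad) ∥ m = e9 36 36 36 36 36 36 ∥ 44 52 50.
Inner hash: even-index sum = 477 mod 256 = 221; odd-index sum = 310 mod 256 = 54 → dd 36.
Outer input = (K'⊕opad) ∥ inner = 83 5c 5c 5c 5c 5c 5c ∥ dd 36.
Outer hash (tag): even-index sum = 461 mod 256 = 205; odd-index sum = 497 mod 256 = 241 → cd f1.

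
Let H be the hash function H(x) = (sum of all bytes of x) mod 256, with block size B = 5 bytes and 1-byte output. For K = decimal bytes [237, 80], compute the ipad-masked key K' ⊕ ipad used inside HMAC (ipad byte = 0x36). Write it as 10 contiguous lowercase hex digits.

db66363636

Key decimal bytes [237, 80] = ed 50 is 2 bytes ≤ B = 5; zero-pad to 5 bytes: K' = ed 50 00 00 00.
XOR each byte with 0x36: ed⊕36=db, 50⊕36=66, 00⊕36=36, 00⊕36=36, 00⊕36=36.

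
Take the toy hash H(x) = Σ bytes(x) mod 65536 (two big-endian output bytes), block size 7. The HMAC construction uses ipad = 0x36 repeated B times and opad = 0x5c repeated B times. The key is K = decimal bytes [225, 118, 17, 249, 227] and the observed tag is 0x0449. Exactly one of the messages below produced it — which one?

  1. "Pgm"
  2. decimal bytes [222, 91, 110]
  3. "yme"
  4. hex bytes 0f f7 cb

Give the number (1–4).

2

Key decimal bytes [225, 118, 17, 249, 227] = e1 76 11 f9 e3 is 5 bytes ≤ B = 7; zero-pad to 7 bytes: K' = e1 76 11 f9 e3 00 00.
K' ⊕ ipad = d7 40 27 cf d5 36 36; K' ⊕ opad = bd 2a 4d a5 bf 5c 5c.
m1: inner = H(d7 40 27 cf d5 36 36 50 67 6d) = 04 72; tag = H(bd 2a 4d a5 bf 5c 5c 04 72) = 03c6
m2: inner = H(d7 40 27 cf d5 36 36 de 5b 6e) = 04 f5; tag = H(bd 2a 4d a5 bf 5c 5c 04 f5) = 0449 ← matches
m3: inner = H(d7 40 27 cf d5 36 36 79 6d 65) = 04 99; tag = H(bd 2a 4d a5 bf 5c 5c 04 99) = 03ed
m4: inner = H(d7 40 27 cf d5 36 36 0f f7 cb) = 05 1f; tag = H(bd 2a 4d a5 bf 5c 5c 05 1f) = 0374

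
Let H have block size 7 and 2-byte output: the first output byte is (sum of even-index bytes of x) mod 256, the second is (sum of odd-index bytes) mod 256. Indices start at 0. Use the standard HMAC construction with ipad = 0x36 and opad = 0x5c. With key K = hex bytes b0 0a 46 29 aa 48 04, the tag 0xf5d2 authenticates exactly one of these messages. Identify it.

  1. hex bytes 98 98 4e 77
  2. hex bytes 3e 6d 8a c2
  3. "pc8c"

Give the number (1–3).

2

Key hex bytes b0 0a 46 29 aa 48 04 is exactly B = 7 bytes: K' = b0 0a 46 29 aa 48 04.
K' ⊕ ipad = 86 3c 70 1f 9c 7e 32; K' ⊕ opad = ec 56 1a 75 f6 14 58.
m1: inner = H(86 3c 70 1f 9c 7e 32 98 98 4e 77) = d3 bf; tag = H(ec 56 1a 75 f6 14 58 d3 bf) = 13b2
m2: inner = H(86 3c 70 1f 9c 7e 32 3e 6d 8a c2) = f3 a1; tag = H(ec 56 1a 75 f6 14 58 f3 a1) = f5d2 ← matches
m3: inner = H(86 3c 70 1f 9c 7e 32 70 63 38 63) = 8a 81; tag = H(ec 56 1a 75 f6 14 58 8a 81) = d569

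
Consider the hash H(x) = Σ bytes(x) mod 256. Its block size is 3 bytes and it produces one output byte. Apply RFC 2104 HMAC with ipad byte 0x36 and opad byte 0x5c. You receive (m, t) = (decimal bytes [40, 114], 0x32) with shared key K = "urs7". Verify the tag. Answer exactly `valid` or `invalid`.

valid

Key "urs7" = 75 72 73 37 is 4 bytes > B = 3, so hash it first: H(key) = 91, then zero-pad to 3 bytes: K' = 91 00 00.
K' ⊕ ipad = a7 36 36; K' ⊕ opad = cd 5c 5c.
Inner hash: sum = 167+54+54+40+114 = 429; mod 256 = 173 → ad.
Outer hash (recomputed tag): sum = 205+92+92+173 = 562; mod 256 = 50 → 32.
Recomputed tag = 32; claimed = 32 → match.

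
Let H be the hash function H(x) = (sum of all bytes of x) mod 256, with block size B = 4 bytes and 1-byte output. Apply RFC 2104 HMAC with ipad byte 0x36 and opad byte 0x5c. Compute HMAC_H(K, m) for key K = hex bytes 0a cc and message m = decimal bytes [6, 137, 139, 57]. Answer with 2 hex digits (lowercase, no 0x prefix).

93

Key hex bytes 0a cc is 2 bytes ≤ B = 4; zero-pad to 4 bytes: K' = 0a cc 00 00.
K' ⊕ ipad = 3c fa 36 36.  K' ⊕ opad = 56 90 5c 5c.
Inner input = (K'⊕ipad) ∥ m = 3c fa 36 36 ∥ 06 89 8b 39.
Inner hash: sum = 60+250+54+54+6+137+139+57 = 757; mod 256 = 245 → f5.
Outer input = (K'⊕opad) ∥ inner = 56 90 5c 5c ∥ f5.
Outer hash (tag): sum = 86+144+92+92+245 = 659; mod 256 = 147 → 93.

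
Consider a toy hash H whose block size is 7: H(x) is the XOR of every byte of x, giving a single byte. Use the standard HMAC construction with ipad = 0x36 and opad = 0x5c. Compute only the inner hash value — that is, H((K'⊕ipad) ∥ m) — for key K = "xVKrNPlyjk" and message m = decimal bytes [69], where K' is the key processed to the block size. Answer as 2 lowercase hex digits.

Key "xVKrNPlyjk" = 78 56 4b 72 4e 50 6c 79 6a 6b is 10 bytes > B = 7, so hash it first: H(key) = 1d, then zero-pad to 7 bytes: K' = 1d 00 00 00 00 00 00.
K' ⊕ ipad = 2b 36 36 36 36 36 36.
Inner input = 2b 36 36 36 36 36 36 ∥ 45.
Inner hash: XOR 2b⊕36⊕36⊕36⊕36⊕36⊕36⊕45 = 6e.

6e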